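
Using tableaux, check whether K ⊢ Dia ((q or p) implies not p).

Not valid

Tableau for the negation not Dia ((q or p) implies not p):
1. not Dia ((q or p) implies not p), 0
The negation has an open branch (countermodel exists).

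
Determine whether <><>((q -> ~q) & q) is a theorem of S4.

Tableau for the negation ~<><>((q -> ~q) & q):
1. ~<><>((q -> ~q) & q), 0
2. ~<>((q -> ~q) & q), 0
3. ~((q -> ~q) & q), 0
4. ~q, 0
Accessibility: 0R0
The negation has an open branch (countermodel exists).

Not valid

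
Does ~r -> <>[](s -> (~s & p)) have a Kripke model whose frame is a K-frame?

Satisfiable

1. ~r -> <>[](s -> (~s & p)), 0
2. <>[](s -> (~s & p)), 0   [->-rule on 1 (branches; this branch)]
3. [](s -> (~s & p)), 1   [<>-rule on 2: fresh world 1, 0R1]
Accessibility: 0R1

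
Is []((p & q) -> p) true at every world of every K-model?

Valid

Tableau for the negation ~[]((p & q) -> p):
1. ~[]((p & q) -> p), w0
2. ~((p & q) -> p), w1
3. p & q, w1
4. ~p, w1
5. p, w1
6. q, w1
Accessibility: w0Rw1
Branch closes: p and ~p both at w1.
Every branch of the negation's tableau closes; the branch above is one of them.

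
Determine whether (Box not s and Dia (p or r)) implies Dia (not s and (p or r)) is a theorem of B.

Tableau for the negation not ((Box not s and Dia (p or r)) implies Dia (not s and (p or r))):
1. not ((Box not s and Dia (p or r)) implies Dia (not s and (p or r))), 0
2. Box not s and Dia (p or r), 0
3. not Dia (not s and (p or r)), 0
4. Box not s, 0
5. Dia (p or r), 0
6. not (not s and (p or r)), 0
7. not s, 0
8. not (p or r), 0
9. not p, 0
10. not r, 0
11. p or r, 1
12. not (not s and (p or r)), 1
13. not s, 1
14. r, 1
15. not (p or r), 1
16. not p, 1
17. not r, 1
Accessibility: 0R0, 0R1, 1R0, 1R1
Branch closes: r and not r both at 1.
All branches of the negation close; one closing branch shown above.

Valid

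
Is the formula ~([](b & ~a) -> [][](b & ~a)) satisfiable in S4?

No, unsatisfiable

1. ~([](b & ~a) -> [][](b & ~a)), u
2. [](b & ~a), u
3. ~[][](b & ~a), u
4. b & ~a, u
5. b, u
6. ~a, u
7. ~[](b & ~a), v
8. b & ~a, v
9. b, v
10. ~a, v
11. ~(b & ~a), w
12. b & ~a, w
13. b, w
14. ~a, w
15. a, w
Accessibility: uRu, uRv, uRw, vRv, vRw, wRw
Branch closes: a and ~a both at w.
All branches of the tableau close; one closing branch shown above.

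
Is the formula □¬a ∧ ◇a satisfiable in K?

1. □¬a ∧ ◇a, w0
2. □¬a, w0   [∧-rule on 1]
3. ◇a, w0   [∧-rule on 1]
4. a, w1   [◇-rule on 3: fresh world w1, w0Rw1]
5. ¬a, w1   [□-rule on 2 via w0Rw1]
Accessibility: w0Rw1
Branch closes: a and ¬a both at w1.
All branches of the tableau close; one closing branch shown above.

Unsatisfiable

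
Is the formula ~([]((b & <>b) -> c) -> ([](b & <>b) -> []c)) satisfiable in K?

No, unsatisfiable

1. ~([]((b & <>b) -> c) -> ([](b & <>b) -> []c)), w0
2. []((b & <>b) -> c), w0   [~->-rule on 1]
3. ~([](b & <>b) -> []c), w0   [~->-rule on 1]
4. [](b & <>b), w0   [~->-rule on 3]
5. ~[]c, w0   [~->-rule on 3]
6. ~c, w1   [~[]-rule on 5: fresh world w1, w0Rw1]
7. (b & <>b) -> c, w1   [[]-rule on 2 via w0Rw1]
8. b & <>b, w1   [[]-rule on 4 via w0Rw1]
9. b, w1   [&-rule on 8]
10. <>b, w1   [&-rule on 8]
11. ~(b & <>b), w1   [->-rule on 7 (branches; this branch)]
12. ~<>b, w1   [~&-rule on 11 (branches; this branch)]
13. b, w2   [<>-rule on 10: fresh world w2, w1Rw2]
14. ~b, w2   [~<>-rule on 12 via w1Rw2]
Accessibility: w0Rw1, w1Rw2
Branch closes: b and ~b both at w2.
All branches of the tableau close; one closing branch shown above.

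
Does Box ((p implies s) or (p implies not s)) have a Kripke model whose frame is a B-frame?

Satisfiable

1. Box ((p implies s) or (p implies not s)), w0
2. (p implies s) or (p implies not s), w0
3. p implies not s, w0
4. not s, w0
Accessibility: w0Rw0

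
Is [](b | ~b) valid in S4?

Tableau for the negation ~[](b | ~b):
1. ~[](b | ~b), 0
2. ~(b | ~b), 1
3. ~b, 1
4. b, 1
Accessibility: 0R0, 0R1, 1R1
Branch closes: b and ~b both at 1.
Every branch of the negation's tableau closes; the branch above is one of them.

Valid in S4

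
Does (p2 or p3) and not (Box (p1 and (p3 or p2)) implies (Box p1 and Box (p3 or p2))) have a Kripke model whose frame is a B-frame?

1. (p2 or p3) and not (Box (p1 and (p3 or p2)) implies (Box p1 and Box (p3 or p2))), 0
2. p2 or p3, 0
3. not (Box (p1 and (p3 or p2)) implies (Box p1 and Box (p3 or p2))), 0
4. Box (p1 and (p3 or p2)), 0
5. not (Box p1 and Box (p3 or p2)), 0
6. p1 and (p3 or p2), 0
7. p1, 0
8. p3 or p2, 0
9. p3, 0
10. not Box (p3 or p2), 0
11. p2, 0
12. not (p3 or p2), 1
13. not p3, 1
14. not p2, 1
15. p1 and (p3 or p2), 1
16. p1, 1
17. p3 or p2, 1
18. p2, 1
Accessibility: 0R0, 0R1, 1R0, 1R1
Branch closes: p2 and not p2 both at 1.
All branches of the tableau close; one closing branch shown above.

No, unsatisfiable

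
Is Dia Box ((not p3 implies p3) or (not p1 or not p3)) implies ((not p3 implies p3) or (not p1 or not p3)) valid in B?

Yes, valid

Tableau for the negation not (Dia Box ((not p3 implies p3) or (not p1 or not p3)) implies ((not p3 implies p3) or (not p1 or not p3))):
1. not (Dia Box ((not p3 implies p3) or (not p1 or not p3)) implies ((not p3 implies p3) or (not p1 or not p3))), u
2. Dia Box ((not p3 implies p3) or (not p1 or not p3)), u
3. not ((not p3 implies p3) or (not p1 or not p3)), u
4. not (not p3 implies p3), u
5. not (not p1 or not p3), u
6. not p3, u
7. p1, u
8. p3, u
Accessibility: uRu
Branch closes: p3 and not p3 both at u.
All branches of the negation close; one closing branch shown above.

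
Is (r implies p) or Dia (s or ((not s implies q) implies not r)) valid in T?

Tableau for the negation not ((r implies p) or Dia (s or ((not s implies q) implies not r))):
1. not ((r implies p) or Dia (s or ((not s implies q) implies not r))), 0
2. not (r implies p), 0
3. not Dia (s or ((not s implies q) implies not r)), 0
4. r, 0
5. not p, 0
6. not (s or ((not s implies q) implies not r)), 0
7. not s, 0
8. not ((not s implies q) implies not r), 0
9. not s implies q, 0
10. q, 0
Accessibility: 0R0
The negation has an open branch (countermodel exists).

Not valid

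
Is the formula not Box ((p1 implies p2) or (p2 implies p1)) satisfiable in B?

No, unsatisfiable

1. not Box ((p1 implies p2) or (p2 implies p1)), w0
2. not ((p1 implies p2) or (p2 implies p1)), w1
3. not (p1 implies p2), w1
4. not (p2 implies p1), w1
5. p1, w1
6. not p2, w1
7. p2, w1
8. not p1, w1
Accessibility: w0Rw0, w0Rw1, w1Rw0, w1Rw1
Branch closes: p2 and not p2 both at w1.
(One branch shown.) All branches close.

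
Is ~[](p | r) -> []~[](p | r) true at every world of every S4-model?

Invalid (countermodel exists)

Tableau for the negation ~(~[](p | r) -> []~[](p | r)):
1. ~(~[](p | r) -> []~[](p | r)), w0
2. ~[](p | r), w0
3. ~[]~[](p | r), w0
4. ~(p | r), w1
5. ~p, w1
6. ~r, w1
7. [](p | r), w2
8. p | r, w2
9. r, w2
Accessibility: w0Rw0, w0Rw1, w0Rw2, w1Rw1, w2Rw2
The negation has an open branch (countermodel exists).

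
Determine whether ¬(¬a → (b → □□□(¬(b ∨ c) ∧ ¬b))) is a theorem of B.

Not valid

Tableau for the negation ¬a → (b → □□□(¬(b ∨ c) ∧ ¬b)):
1. ¬a → (b → □□□(¬(b ∨ c) ∧ ¬b)), 0
2. b → □□□(¬(b ∨ c) ∧ ¬b), 0   [→-rule on 1 (branches; this branch)]
3. □□□(¬(b ∨ c) ∧ ¬b), 0   [→-rule on 2 (branches; this branch)]
4. □□(¬(b ∨ c) ∧ ¬b), 0   [□-rule on 3 via 0R0]
5. □(¬(b ∨ c) ∧ ¬b), 0   [□-rule on 4 via 0R0]
6. ¬(b ∨ c) ∧ ¬b, 0   [□-rule on 5 via 0R0]
7. ¬(b ∨ c), 0   [∧-rule on 6]
8. ¬b, 0   [∧-rule on 6]
9. ¬c, 0   [¬∨-rule on 7]
Accessibility: 0R0
The negation has an open branch (countermodel exists).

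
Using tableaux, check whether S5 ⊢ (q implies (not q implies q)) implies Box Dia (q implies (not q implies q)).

Tableau for the negation not ((q implies (not q implies q)) implies Box Dia (q implies (not q implies q))):
1. not ((q implies (not q implies q)) implies Box Dia (q implies (not q implies q))), 0
2. q implies (not q implies q), 0
3. not Box Dia (q implies (not q implies q)), 0
4. not q implies q, 0
5. q, 0
6. not Dia (q implies (not q implies q)), 1
7. not (q implies (not q implies q)), 0
8. not (not q implies q), 0
9. not q, 0
Accessibility: 0R0, 0R1, 1R0, 1R1
Branch closes: q and not q both at 0.
All branches of the negation close; one closing branch shown above.

Valid in S5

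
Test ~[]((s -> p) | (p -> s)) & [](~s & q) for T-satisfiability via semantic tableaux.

1. ~[]((s -> p) | (p -> s)) & [](~s & q), w0
2. ~[]((s -> p) | (p -> s)), w0   [&-rule on 1]
3. [](~s & q), w0   [&-rule on 1]
4. ~s & q, w0   [[]-rule on 3 via w0Rw0]
5. ~s, w0   [&-rule on 4]
6. q, w0   [&-rule on 4]
7. ~((s -> p) | (p -> s)), w1   [~[]-rule on 2: fresh world w1, w0Rw1]
8. ~(s -> p), w1   [~|-rule on 7]
9. ~(p -> s), w1   [~|-rule on 7]
10. s, w1   [~->-rule on 8]
11. ~p, w1   [~->-rule on 8]
12. p, w1   [~->-rule on 9]
13. ~s, w1   [~->-rule on 9]
Accessibility: w0Rw0, w0Rw1, w1Rw1
Branch closes: p and ~p both at w1.
Every branch closes; the branch above is one of them.

Unsatisfiable (every branch closes)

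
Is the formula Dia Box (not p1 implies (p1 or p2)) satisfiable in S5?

Yes, satisfiable

1. Dia Box (not p1 implies (p1 or p2)), 0
2. Box (not p1 implies (p1 or p2)), 1
3. not p1 implies (p1 or p2), 0
4. not p1 implies (p1 or p2), 1
5. p1 or p2, 0
6. p1 or p2, 1
7. p2, 0
8. p2, 1
Accessibility: 0R0, 0R1, 1R0, 1R1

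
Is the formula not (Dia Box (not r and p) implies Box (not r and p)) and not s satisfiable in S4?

Satisfiable

1. not (Dia Box (not r and p) implies Box (not r and p)) and not s, 0
2. not (Dia Box (not r and p) implies Box (not r and p)), 0
3. not s, 0
4. Dia Box (not r and p), 0
5. not Box (not r and p), 0
6. Box (not r and p), 1
7. not r and p, 1
8. not r, 1
9. p, 1
10. not (not r and p), 2
11. not p, 2
Accessibility: 0R0, 0R1, 0R2, 1R1, 2R2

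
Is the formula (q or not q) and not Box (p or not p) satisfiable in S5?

No, unsatisfiable

1. (q or not q) and not Box (p or not p), 0
2. q or not q, 0
3. not Box (p or not p), 0
4. not q, 0
5. not (p or not p), 1
6. not p, 1
7. p, 1
Accessibility: 0R0, 0R1, 1R0, 1R1
Branch closes: p and not p both at 1.
All branches of the tableau close; one closing branch shown above.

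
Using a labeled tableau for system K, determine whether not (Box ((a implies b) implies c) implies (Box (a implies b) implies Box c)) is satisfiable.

1. not (Box ((a implies b) implies c) implies (Box (a implies b) implies Box c)), w0
2. Box ((a implies b) implies c), w0
3. not (Box (a implies b) implies Box c), w0
4. Box (a implies b), w0
5. not Box c, w0
6. not c, w1
7. (a implies b) implies c, w1
8. a implies b, w1
9. not (a implies b), w1
10. a, w1
11. not b, w1
12. b, w1
Accessibility: w0Rw1
Branch closes: b and not b both at w1.
(One branch shown.) All branches close.

No, unsatisfiable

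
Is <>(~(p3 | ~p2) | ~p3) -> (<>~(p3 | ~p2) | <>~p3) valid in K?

Yes, valid

Tableau for the negation ~(<>(~(p3 | ~p2) | ~p3) -> (<>~(p3 | ~p2) | <>~p3)):
1. ~(<>(~(p3 | ~p2) | ~p3) -> (<>~(p3 | ~p2) | <>~p3)), u
2. <>(~(p3 | ~p2) | ~p3), u   [~->-rule on 1]
3. ~(<>~(p3 | ~p2) | <>~p3), u   [~->-rule on 1]
4. ~<>~(p3 | ~p2), u   [~|-rule on 3]
5. ~<>~p3, u   [~|-rule on 3]
6. ~(p3 | ~p2) | ~p3, v   [<>-rule on 2: fresh world v, uRv]
7. p3 | ~p2, v   [~<>-rule on 4 via uRv]
8. p3, v   [~<>-rule on 5 via uRv]
9. ~(p3 | ~p2), v   [|-rule on 6 (branches; this branch)]
10. ~p3, v   [~|-rule on 9]
11. p2, v   [~|-rule on 9]
Accessibility: uRv
Branch closes: p3 and ~p3 both at v.
All branches of the negation close; one closing branch shown above.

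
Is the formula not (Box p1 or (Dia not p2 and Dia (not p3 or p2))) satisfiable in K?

Satisfiable (open branch found)

1. not (Box p1 or (Dia not p2 and Dia (not p3 or p2))), w0
2. not Box p1, w0
3. not (Dia not p2 and Dia (not p3 or p2)), w0
4. not Dia (not p3 or p2), w0
5. not p1, w1
6. not (not p3 or p2), w1
7. p3, w1
8. not p2, w1
Accessibility: w0Rw1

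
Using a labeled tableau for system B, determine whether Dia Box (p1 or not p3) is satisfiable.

1. Dia Box (p1 or not p3), u
2. Box (p1 or not p3), v
3. p1 or not p3, u
4. p1 or not p3, v
5. not p3, u
6. not p3, v
Accessibility: uRu, uRv, vRu, vRv

Satisfiable (open branch found)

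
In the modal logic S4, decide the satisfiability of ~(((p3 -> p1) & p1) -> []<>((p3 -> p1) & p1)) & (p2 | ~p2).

Yes, satisfiable

1. ~(((p3 -> p1) & p1) -> []<>((p3 -> p1) & p1)) & (p2 | ~p2), 0
2. ~(((p3 -> p1) & p1) -> []<>((p3 -> p1) & p1)), 0
3. p2 | ~p2, 0
4. (p3 -> p1) & p1, 0
5. ~[]<>((p3 -> p1) & p1), 0
6. p3 -> p1, 0
7. p1, 0
8. ~p2, 0
9. ~<>((p3 -> p1) & p1), 1
10. ~((p3 -> p1) & p1), 1
11. ~p1, 1
Accessibility: 0R0, 0R1, 1R1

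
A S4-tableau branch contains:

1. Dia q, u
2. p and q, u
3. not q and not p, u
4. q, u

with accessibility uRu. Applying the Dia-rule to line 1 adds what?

a fresh world v with uRv, and q at v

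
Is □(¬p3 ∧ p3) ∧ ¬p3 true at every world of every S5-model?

Not valid

Tableau for the negation ¬(□(¬p3 ∧ p3) ∧ ¬p3):
1. ¬(□(¬p3 ∧ p3) ∧ ¬p3), w0
2. p3, w0   [¬∧-rule on 1 (branches; this branch)]
Accessibility: w0Rw0
The negation has an open branch (countermodel exists).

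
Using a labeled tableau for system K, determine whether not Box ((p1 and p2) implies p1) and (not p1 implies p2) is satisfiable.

1. not Box ((p1 and p2) implies p1) and (not p1 implies p2), 0
2. not Box ((p1 and p2) implies p1), 0
3. not p1 implies p2, 0
4. p2, 0
5. not ((p1 and p2) implies p1), 1
6. p1 and p2, 1
7. not p1, 1
8. p1, 1
9. p2, 1
Accessibility: 0R1
Branch closes: p1 and not p1 both at 1.
(One branch shown.) All branches close.

Unsatisfiable (every branch closes)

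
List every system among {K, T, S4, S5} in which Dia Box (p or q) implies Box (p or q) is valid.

S4-tableau for the negation not (Dia Box (p or q) implies Box (p or q)):
1. not (Dia Box (p or q) implies Box (p or q)), w0
2. Dia Box (p or q), w0
3. not Box (p or q), w0
4. Box (p or q), w1
5. p or q, w1
6. q, w1
7. not (p or q), w2
8. not p, w2
9. not q, w2
Accessibility: w0Rw0, w0Rw1, w0Rw2, w1Rw1, w2Rw2
Complete open branch: countermodel on an S4-frame, so not valid in S4, nor in K, T (the same frame is also a K-frame and a T-frame).
S5-tableau for the negation not (Dia Box (p or q) implies Box (p or q)):
1. not (Dia Box (p or q) implies Box (p or q)), w0
2. Dia Box (p or q), w0
3. not Box (p or q), w0
4. Box (p or q), w1
5. p or q, w0
6. p or q, w1
7. q, w0
8. q, w1
9. not (p or q), w2
10. not p, w2
11. not q, w2
12. p or q, w2
13. q, w2
Accessibility: w0Rw0, w0Rw1, w0Rw2, w1Rw0, w1Rw1, w1Rw2, w2Rw0, w2Rw1, w2Rw2
Branch closes: q and not q both at w2.
Every branch closes (one shown): valid in S5.

S5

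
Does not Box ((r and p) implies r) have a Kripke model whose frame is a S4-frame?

1. not Box ((r and p) implies r), w0
2. not ((r and p) implies r), w1
3. r and p, w1
4. not r, w1
5. r, w1
6. p, w1
Accessibility: w0Rw0, w0Rw1, w1Rw1
Branch closes: r and not r both at w1.
(One branch shown.) All branches close.

Unsatisfiable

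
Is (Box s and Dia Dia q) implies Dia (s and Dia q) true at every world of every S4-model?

Tableau for the negation not ((Box s and Dia Dia q) implies Dia (s and Dia q)):
1. not ((Box s and Dia Dia q) implies Dia (s and Dia q)), w0
2. Box s and Dia Dia q, w0
3. not Dia (s and Dia q), w0
4. Box s, w0
5. Dia Dia q, w0
6. not (s and Dia q), w0
7. s, w0
8. not Dia q, w0
9. not q, w0
10. Dia q, w1
11. not (s and Dia q), w1
12. s, w1
13. not q, w1
14. not Dia q, w1
15. q, w2
16. not (s and Dia q), w2
17. s, w2
18. not q, w2
Accessibility: w0Rw0, w0Rw1, w0Rw2, w1Rw1, w1Rw2, w2Rw2
Branch closes: q and not q both at w2.
Every branch of the negation's tableau closes; the branch above is one of them.

Valid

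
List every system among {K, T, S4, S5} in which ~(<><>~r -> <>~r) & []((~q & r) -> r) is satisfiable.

K, T

T-tableau for the formula:
1. ~(<><>~r -> <>~r) & []((~q & r) -> r), 0
2. ~(<><>~r -> <>~r), 0
3. []((~q & r) -> r), 0
4. <><>~r, 0
5. ~<>~r, 0
6. (~q & r) -> r, 0
7. r, 0
8. <>~r, 1
9. (~q & r) -> r, 1
10. r, 1
11. ~r, 2
Accessibility: 0R0, 0R1, 1R1, 1R2, 2R2
Complete open branch: satisfiable in T, hence also in K (this T-model is also a K-model).
S4-tableau for the formula:
1. ~(<><>~r -> <>~r) & []((~q & r) -> r), 0
2. ~(<><>~r -> <>~r), 0
3. []((~q & r) -> r), 0
4. <><>~r, 0
5. ~<>~r, 0
6. (~q & r) -> r, 0
7. r, 0
8. ~(~q & r), 0
9. q, 0
10. <>~r, 1
11. (~q & r) -> r, 1
12. r, 1
13. ~(~q & r), 1
14. q, 1
15. ~r, 2
16. (~q & r) -> r, 2
17. r, 2
Accessibility: 0R0, 0R1, 0R2, 1R1, 1R2, 2R2
Branch closes: r and ~r both at 2.
Every branch closes (one shown): unsatisfiable in S4, hence also in S5 (every S5-frame is an S4-frame).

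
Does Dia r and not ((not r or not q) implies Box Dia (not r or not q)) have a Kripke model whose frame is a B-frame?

Unsatisfiable (every branch closes)

1. Dia r and not ((not r or not q) implies Box Dia (not r or not q)), u
2. Dia r, u
3. not ((not r or not q) implies Box Dia (not r or not q)), u
4. not r or not q, u
5. not Box Dia (not r or not q), u
6. not q, u
7. r, v
8. not Dia (not r or not q), w
9. not (not r or not q), u
10. r, u
11. q, u
Accessibility: uRu, uRv, uRw, vRu, vRv, wRu, wRw
Branch closes: q and not q both at u.
(One branch shown.) All branches close.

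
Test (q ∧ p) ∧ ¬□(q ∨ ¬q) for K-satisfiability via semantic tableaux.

1. (q ∧ p) ∧ ¬□(q ∨ ¬q), u
2. q ∧ p, u
3. ¬□(q ∨ ¬q), u
4. q, u
5. p, u
6. ¬(q ∨ ¬q), v
7. ¬q, v
8. q, v
Accessibility: uRv
Branch closes: q and ¬q both at v.
Every branch closes; the branch above is one of them.

Unsatisfiable (every branch closes)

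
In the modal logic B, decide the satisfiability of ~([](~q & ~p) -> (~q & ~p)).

1. ~([](~q & ~p) -> (~q & ~p)), u
2. [](~q & ~p), u
3. ~(~q & ~p), u
4. ~q & ~p, u
5. ~q, u
6. ~p, u
7. p, u
Accessibility: uRu
Branch closes: p and ~p both at u.
(One branch shown.) All branches close.

Unsatisfiable (every branch closes)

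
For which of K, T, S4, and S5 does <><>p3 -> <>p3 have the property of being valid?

S4-tableau for the negation ~(<><>p3 -> <>p3):
1. ~(<><>p3 -> <>p3), 0
2. <><>p3, 0
3. ~<>p3, 0
4. ~p3, 0
5. <>p3, 1
6. ~p3, 1
7. p3, 2
8. ~p3, 2
Accessibility: 0R0, 0R1, 0R2, 1R1, 1R2, 2R2
Branch closes: p3 and ~p3 both at 2.
Every branch closes (one shown): valid in S4, hence also in S5 (every theorem of S4 is a theorem of S5).
T-tableau for the negation ~(<><>p3 -> <>p3):
1. ~(<><>p3 -> <>p3), 0
2. <><>p3, 0
3. ~<>p3, 0
4. ~p3, 0
5. <>p3, 1
6. ~p3, 1
7. p3, 2
Accessibility: 0R0, 0R1, 1R1, 1R2, 2R2
Complete open branch: countermodel on a T-frame, so not valid in T, nor in K (the same frame is also a K-frame).

S4, S5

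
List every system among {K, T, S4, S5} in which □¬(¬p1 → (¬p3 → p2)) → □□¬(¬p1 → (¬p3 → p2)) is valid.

S4, S5

S4-tableau for the negation ¬(□¬(¬p1 → (¬p3 → p2)) → □□¬(¬p1 → (¬p3 → p2))):
1. ¬(□¬(¬p1 → (¬p3 → p2)) → □□¬(¬p1 → (¬p3 → p2))), w0
2. □¬(¬p1 → (¬p3 → p2)), w0
3. ¬□□¬(¬p1 → (¬p3 → p2)), w0
4. ¬(¬p1 → (¬p3 → p2)), w0
5. ¬p1, w0
6. ¬(¬p3 → p2), w0
7. ¬p3, w0
8. ¬p2, w0
9. ¬□¬(¬p1 → (¬p3 → p2)), w1
10. ¬(¬p1 → (¬p3 → p2)), w1
11. ¬p1, w1
12. ¬(¬p3 → p2), w1
13. ¬p3, w1
14. ¬p2, w1
15. ¬p1 → (¬p3 → p2), w2
16. ¬(¬p1 → (¬p3 → p2)), w2
17. ¬p1, w2
18. ¬(¬p3 → p2), w2
19. ¬p3, w2
20. ¬p2, w2
21. ¬p3 → p2, w2
22. p2, w2
Accessibility: w0Rw0, w0Rw1, w0Rw2, w1Rw1, w1Rw2, w2Rw2
Branch closes: p2 and ¬p2 both at w2.
Every branch closes (one shown): valid in S4, hence also in S5 (every theorem of S4 is a theorem of S5).
T-tableau for the negation ¬(□¬(¬p1 → (¬p3 → p2)) → □□¬(¬p1 → (¬p3 → p2))):
1. ¬(□¬(¬p1 → (¬p3 → p2)) → □□¬(¬p1 → (¬p3 → p2))), w0
2. □¬(¬p1 → (¬p3 → p2)), w0
3. ¬□□¬(¬p1 → (¬p3 → p2)), w0
4. ¬(¬p1 → (¬p3 → p2)), w0
5. ¬p1, w0
6. ¬(¬p3 → p2), w0
7. ¬p3, w0
8. ¬p2, w0
9. ¬□¬(¬p1 → (¬p3 → p2)), w1
10. ¬(¬p1 → (¬p3 → p2)), w1
11. ¬p1, w1
12. ¬(¬p3 → p2), w1
13. ¬p3, w1
14. ¬p2, w1
15. ¬p1 → (¬p3 → p2), w2
16. ¬p3 → p2, w2
17. p2, w2
Accessibility: w0Rw0, w0Rw1, w1Rw1, w1Rw2, w2Rw2
Complete open branch: countermodel on a T-frame, so not valid in T, nor in K (the same frame is also a K-frame).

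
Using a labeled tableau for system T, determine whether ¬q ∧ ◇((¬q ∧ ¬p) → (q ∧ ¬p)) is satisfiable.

1. ¬q ∧ ◇((¬q ∧ ¬p) → (q ∧ ¬p)), w0
2. ¬q, w0   [∧-rule on 1]
3. ◇((¬q ∧ ¬p) → (q ∧ ¬p)), w0   [∧-rule on 1]
4. (¬q ∧ ¬p) → (q ∧ ¬p), w1   [◇-rule on 3: fresh world w1, w0Rw1]
5. q ∧ ¬p, w1   [→-rule on 4 (branches; this branch)]
6. q, w1   [∧-rule on 5]
7. ¬p, w1   [∧-rule on 5]
Accessibility: w0Rw0, w0Rw1, w1Rw1

Yes, satisfiable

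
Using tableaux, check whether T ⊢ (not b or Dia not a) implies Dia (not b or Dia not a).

Valid in T

Tableau for the negation not ((not b or Dia not a) implies Dia (not b or Dia not a)):
1. not ((not b or Dia not a) implies Dia (not b or Dia not a)), w0
2. not b or Dia not a, w0
3. not Dia (not b or Dia not a), w0
4. not (not b or Dia not a), w0
5. b, w0
6. not Dia not a, w0
7. a, w0
8. Dia not a, w0
9. not a, w1
10. not (not b or Dia not a), w1
11. b, w1
12. not Dia not a, w1
13. a, w1
Accessibility: w0Rw0, w0Rw1, w1Rw1
Branch closes: a and not a both at w1.
All branches of the negation close; one closing branch shown above.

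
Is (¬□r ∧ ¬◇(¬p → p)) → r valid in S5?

Tableau for the negation ¬((¬□r ∧ ¬◇(¬p → p)) → r):
1. ¬((¬□r ∧ ¬◇(¬p → p)) → r), 0
2. ¬□r ∧ ¬◇(¬p → p), 0   [¬→-rule on 1]
3. ¬r, 0   [¬→-rule on 1]
4. ¬□r, 0   [∧-rule on 2]
5. ¬◇(¬p → p), 0   [∧-rule on 2]
6. ¬(¬p → p), 0   [¬◇-rule on 5 via 0R0]
7. ¬p, 0   [¬→-rule on 6]
8. ¬r, 1   [¬□-rule on 4: fresh world 1, 0R1]
9. ¬(¬p → p), 1   [¬◇-rule on 5 via 0R1]
10. ¬p, 1   [¬→-rule on 9]
Accessibility: 0R0, 0R1, 1R0, 1R1
The negation has an open branch (countermodel exists).

Not valid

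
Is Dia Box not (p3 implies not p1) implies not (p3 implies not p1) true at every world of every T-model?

Tableau for the negation not (Dia Box not (p3 implies not p1) implies not (p3 implies not p1)):
1. not (Dia Box not (p3 implies not p1) implies not (p3 implies not p1)), w0
2. Dia Box not (p3 implies not p1), w0
3. p3 implies not p1, w0
4. not p1, w0
5. Box not (p3 implies not p1), w1
6. not (p3 implies not p1), w1
7. p3, w1
8. p1, w1
Accessibility: w0Rw0, w0Rw1, w1Rw1
The negation has an open branch (countermodel exists).

No, not valid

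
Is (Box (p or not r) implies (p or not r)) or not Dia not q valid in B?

Yes, valid

Tableau for the negation not ((Box (p or not r) implies (p or not r)) or not Dia not q):
1. not ((Box (p or not r) implies (p or not r)) or not Dia not q), w0
2. not (Box (p or not r) implies (p or not r)), w0   [neg-or-rule on 1]
3. Dia not q, w0   [neg-or-rule on 1]
4. Box (p or not r), w0   [neg-implies-rule on 2]
5. not (p or not r), w0   [neg-implies-rule on 2]
6. not p, w0   [neg-or-rule on 5]
7. r, w0   [neg-or-rule on 5]
8. p or not r, w0   [Box-rule on 4 via w0Rw0]
9. not r, w0   [or-rule on 8 (branches; this branch)]
Accessibility: w0Rw0
Branch closes: r and not r both at w0.
All branches of the negation close; one closing branch shown above.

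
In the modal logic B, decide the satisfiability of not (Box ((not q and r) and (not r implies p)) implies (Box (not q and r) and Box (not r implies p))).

Unsatisfiable

1. not (Box ((not q and r) and (not r implies p)) implies (Box (not q and r) and Box (not r implies p))), u
2. Box ((not q and r) and (not r implies p)), u
3. not (Box (not q and r) and Box (not r implies p)), u
4. (not q and r) and (not r implies p), u
5. not q and r, u
6. not r implies p, u
7. not q, u
8. r, u
9. not Box (not r implies p), u
10. p, u
11. not (not r implies p), v
12. not r, v
13. not p, v
14. (not q and r) and (not r implies p), v
15. not q and r, v
16. not r implies p, v
17. not q, v
18. r, v
Accessibility: uRu, uRv, vRu, vRv
Branch closes: r and not r both at v.
Every branch closes; the branch above is one of them.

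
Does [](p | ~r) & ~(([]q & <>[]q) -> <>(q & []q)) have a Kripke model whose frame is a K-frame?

Unsatisfiable (every branch closes)

1. [](p | ~r) & ~(([]q & <>[]q) -> <>(q & []q)), 0
2. [](p | ~r), 0
3. ~(([]q & <>[]q) -> <>(q & []q)), 0
4. []q & <>[]q, 0
5. ~<>(q & []q), 0
6. []q, 0
7. <>[]q, 0
8. []q, 1
9. p | ~r, 1
10. ~(q & []q), 1
11. q, 1
12. ~r, 1
13. ~[]q, 1
14. ~q, 2
15. q, 2
Accessibility: 0R1, 1R2
Branch closes: q and ~q both at 2.
Every branch closes; the branch above is one of them.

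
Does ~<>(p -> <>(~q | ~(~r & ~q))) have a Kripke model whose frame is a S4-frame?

1. ~<>(p -> <>(~q | ~(~r & ~q))), 0
2. ~(p -> <>(~q | ~(~r & ~q))), 0
3. p, 0
4. ~<>(~q | ~(~r & ~q)), 0
5. ~(~q | ~(~r & ~q)), 0
6. q, 0
7. ~r & ~q, 0
8. ~r, 0
9. ~q, 0
Accessibility: 0R0
Branch closes: q and ~q both at 0.
Every branch closes; the branch above is one of them.

Unsatisfiable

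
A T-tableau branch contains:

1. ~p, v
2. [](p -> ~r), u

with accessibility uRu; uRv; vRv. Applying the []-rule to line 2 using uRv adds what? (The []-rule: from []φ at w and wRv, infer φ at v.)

p -> ~r, v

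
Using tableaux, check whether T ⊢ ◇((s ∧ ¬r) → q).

No, not valid

Tableau for the negation ¬◇((s ∧ ¬r) → q):
1. ¬◇((s ∧ ¬r) → q), w0
2. ¬((s ∧ ¬r) → q), w0
3. s ∧ ¬r, w0
4. ¬q, w0
5. s, w0
6. ¬r, w0
Accessibility: w0Rw0
The negation has an open branch (countermodel exists).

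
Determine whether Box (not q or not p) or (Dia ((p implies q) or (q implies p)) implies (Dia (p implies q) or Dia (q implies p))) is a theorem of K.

Tableau for the negation not (Box (not q or not p) or (Dia ((p implies q) or (q implies p)) implies (Dia (p implies q) or Dia (q implies p)))):
1. not (Box (not q or not p) or (Dia ((p implies q) or (q implies p)) implies (Dia (p implies q) or Dia (q implies p)))), w0
2. not Box (not q or not p), w0   [neg-or-rule on 1]
3. not (Dia ((p implies q) or (q implies p)) implies (Dia (p implies q) or Dia (q implies p))), w0   [neg-or-rule on 1]
4. Dia ((p implies q) or (q implies p)), w0   [neg-implies-rule on 3]
5. not (Dia (p implies q) or Dia (q implies p)), w0   [neg-implies-rule on 3]
6. not Dia (p implies q), w0   [neg-or-rule on 5]
7. not Dia (q implies p), w0   [neg-or-rule on 5]
8. not (not q or not p), w1   [neg-Box-rule on 2: fresh world w1, w0Rw1]
9. q, w1   [neg-or-rule on 8]
10. p, w1   [neg-or-rule on 8]
11. not (p implies q), w1   [neg-Dia-rule on 6 via w0Rw1]
12. not q, w1   [neg-implies-rule on 11]
Accessibility: w0Rw1
Branch closes: q and not q both at w1.
Every branch of the negation's tableau closes; the branch above is one of them.

Yes, valid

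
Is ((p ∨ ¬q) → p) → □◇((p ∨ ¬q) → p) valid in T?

Invalid (countermodel exists)

Tableau for the negation ¬(((p ∨ ¬q) → p) → □◇((p ∨ ¬q) → p)):
1. ¬(((p ∨ ¬q) → p) → □◇((p ∨ ¬q) → p)), 0
2. (p ∨ ¬q) → p, 0
3. ¬□◇((p ∨ ¬q) → p), 0
4. p, 0
5. ¬◇((p ∨ ¬q) → p), 1
6. ¬((p ∨ ¬q) → p), 1
7. p ∨ ¬q, 1
8. ¬p, 1
9. ¬q, 1
Accessibility: 0R0, 0R1, 1R1
The negation has an open branch (countermodel exists).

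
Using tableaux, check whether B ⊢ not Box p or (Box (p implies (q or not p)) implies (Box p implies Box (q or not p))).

Yes, valid

Tableau for the negation not (not Box p or (Box (p implies (q or not p)) implies (Box p implies Box (q or not p)))):
1. not (not Box p or (Box (p implies (q or not p)) implies (Box p implies Box (q or not p)))), w0
2. Box p, w0
3. not (Box (p implies (q or not p)) implies (Box p implies Box (q or not p))), w0
4. Box (p implies (q or not p)), w0
5. not (Box p implies Box (q or not p)), w0
6. not Box (q or not p), w0
7. p, w0
8. p implies (q or not p), w0
9. q or not p, w0
10. q, w0
11. not (q or not p), w1
12. not q, w1
13. p, w1
14. p implies (q or not p), w1
15. q or not p, w1
16. not p, w1
Accessibility: w0Rw0, w0Rw1, w1Rw0, w1Rw1
Branch closes: p and not p both at w1.
All branches of the negation close; one closing branch shown above.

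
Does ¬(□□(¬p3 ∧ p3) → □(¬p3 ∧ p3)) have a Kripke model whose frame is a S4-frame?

No, unsatisfiable

1. ¬(□□(¬p3 ∧ p3) → □(¬p3 ∧ p3)), 0
2. □□(¬p3 ∧ p3), 0   [¬→-rule on 1]
3. ¬□(¬p3 ∧ p3), 0   [¬→-rule on 1]
4. □(¬p3 ∧ p3), 0   [□-rule on 2 via 0R0]
5. ¬p3 ∧ p3, 0   [□-rule on 4 via 0R0]
6. ¬p3, 0   [∧-rule on 5]
7. p3, 0   [∧-rule on 5]
Accessibility: 0R0
Branch closes: p3 and ¬p3 both at 0.
(One branch shown.) All branches close.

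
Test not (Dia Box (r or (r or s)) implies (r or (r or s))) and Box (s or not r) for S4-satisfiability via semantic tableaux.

Satisfiable

1. not (Dia Box (r or (r or s)) implies (r or (r or s))) and Box (s or not r), u
2. not (Dia Box (r or (r or s)) implies (r or (r or s))), u   [and-rule on 1]
3. Box (s or not r), u   [and-rule on 1]
4. Dia Box (r or (r or s)), u   [neg-implies-rule on 2]
5. not (r or (r or s)), u   [neg-implies-rule on 2]
6. not r, u   [neg-or-rule on 5]
7. not (r or s), u   [neg-or-rule on 5]
8. not s, u   [neg-or-rule on 7]
9. s or not r, u   [Box-rule on 3 via uRu]
10. Box (r or (r or s)), v   [Dia-rule on 4: fresh world v, uRv]
11. s or not r, v   [Box-rule on 3 via uRv]
12. r or (r or s), v   [Box-rule on 10 via vRv]
13. not r, v   [or-rule on 11 (branches; this branch)]
14. r or s, v   [or-rule on 12 (branches; this branch)]
15. s, v   [or-rule on 14 (branches; this branch)]
Accessibility: uRu, uRv, vRv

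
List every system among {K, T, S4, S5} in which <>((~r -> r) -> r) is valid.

K-tableau for the negation ~<>((~r -> r) -> r):
1. ~<>((~r -> r) -> r), 0
Complete open branch: countermodel on a K-frame, so not valid in K.
T-tableau for the negation ~<>((~r -> r) -> r):
1. ~<>((~r -> r) -> r), 0
2. ~((~r -> r) -> r), 0
3. ~r -> r, 0
4. ~r, 0
5. r, 0
Accessibility: 0R0
Branch closes: r and ~r both at 0.
Every branch closes (one shown): valid in T, hence also in S4, S5 (every theorem of T is a theorem of S4 and S5).

T, S4, S5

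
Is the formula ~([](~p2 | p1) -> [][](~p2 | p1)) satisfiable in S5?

Unsatisfiable (every branch closes)

1. ~([](~p2 | p1) -> [][](~p2 | p1)), 0
2. [](~p2 | p1), 0
3. ~[][](~p2 | p1), 0
4. ~p2 | p1, 0
5. p1, 0
6. ~[](~p2 | p1), 1
7. ~p2 | p1, 1
8. p1, 1
9. ~(~p2 | p1), 2
10. p2, 2
11. ~p1, 2
12. ~p2 | p1, 2
13. p1, 2
Accessibility: 0R0, 0R1, 0R2, 1R0, 1R1, 1R2, 2R0, 2R1, 2R2
Branch closes: p1 and ~p1 both at 2.
All branches of the tableau close; one closing branch shown above.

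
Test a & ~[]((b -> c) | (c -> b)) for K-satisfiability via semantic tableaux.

Unsatisfiable

1. a & ~[]((b -> c) | (c -> b)), u
2. a, u
3. ~[]((b -> c) | (c -> b)), u
4. ~((b -> c) | (c -> b)), v
5. ~(b -> c), v
6. ~(c -> b), v
7. b, v
8. ~c, v
9. c, v
10. ~b, v
Accessibility: uRv
Branch closes: c and ~c both at v.
(One branch shown.) All branches close.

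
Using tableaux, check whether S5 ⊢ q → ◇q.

Tableau for the negation ¬(q → ◇q):
1. ¬(q → ◇q), w0
2. q, w0   [¬→-rule on 1]
3. ¬◇q, w0   [¬→-rule on 1]
4. ¬q, w0   [¬◇-rule on 3 via w0Rw0]
Accessibility: w0Rw0
Branch closes: q and ¬q both at w0.
All branches of the negation close; one closing branch shown above.

Valid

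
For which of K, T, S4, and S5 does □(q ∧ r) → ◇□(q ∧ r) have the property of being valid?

T-tableau for the negation ¬(□(q ∧ r) → ◇□(q ∧ r)):
1. ¬(□(q ∧ r) → ◇□(q ∧ r)), u
2. □(q ∧ r), u   [¬→-rule on 1]
3. ¬◇□(q ∧ r), u   [¬→-rule on 1]
4. q ∧ r, u   [□-rule on 2 via uRu]
5. q, u   [∧-rule on 4]
6. r, u   [∧-rule on 4]
7. ¬□(q ∧ r), u   [¬◇-rule on 3 via uRu]
8. ¬(q ∧ r), v   [¬□-rule on 7: fresh world v, uRv]
9. q ∧ r, v   [□-rule on 2 via uRv]
10. q, v   [∧-rule on 9]
11. r, v   [∧-rule on 9]
12. ¬□(q ∧ r), v   [¬◇-rule on 3 via uRv]
13. ¬r, v   [¬∧-rule on 8 (branches; this branch)]
Accessibility: uRu, uRv, vRv
Branch closes: r and ¬r both at v.
Every branch closes (one shown): valid in T, hence also in S4, S5 (every theorem of T is a theorem of S4 and S5).
K-tableau for the negation ¬(□(q ∧ r) → ◇□(q ∧ r)):
1. ¬(□(q ∧ r) → ◇□(q ∧ r)), u
2. □(q ∧ r), u   [¬→-rule on 1]
3. ¬◇□(q ∧ r), u   [¬→-rule on 1]
Complete open branch: countermodel on a K-frame, so not valid in K.

T, S4, S5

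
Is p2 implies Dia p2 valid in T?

Valid in T

Tableau for the negation not (p2 implies Dia p2):
1. not (p2 implies Dia p2), w0
2. p2, w0
3. not Dia p2, w0
4. not p2, w0
Accessibility: w0Rw0
Branch closes: p2 and not p2 both at w0.
All branches of the negation close; one closing branch shown above.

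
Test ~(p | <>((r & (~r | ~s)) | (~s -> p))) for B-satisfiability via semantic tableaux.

Yes, satisfiable

1. ~(p | <>((r & (~r | ~s)) | (~s -> p))), 0
2. ~p, 0   [~|-rule on 1]
3. ~<>((r & (~r | ~s)) | (~s -> p)), 0   [~|-rule on 1]
4. ~((r & (~r | ~s)) | (~s -> p)), 0   [~<>-rule on 3 via 0R0]
5. ~(r & (~r | ~s)), 0   [~|-rule on 4]
6. ~(~s -> p), 0   [~|-rule on 4]
7. ~s, 0   [~->-rule on 6]
8. ~r, 0   [~&-rule on 5 (branches; this branch)]
Accessibility: 0R0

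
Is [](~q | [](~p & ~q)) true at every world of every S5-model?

Tableau for the negation ~[](~q | [](~p & ~q)):
1. ~[](~q | [](~p & ~q)), 0
2. ~(~q | [](~p & ~q)), 1
3. q, 1
4. ~[](~p & ~q), 1
5. ~(~p & ~q), 2
6. q, 2
Accessibility: 0R0, 0R1, 0R2, 1R0, 1R1, 1R2, 2R0, 2R1, 2R2
The negation has an open branch (countermodel exists).

No, not valid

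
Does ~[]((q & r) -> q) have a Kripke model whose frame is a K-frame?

Unsatisfiable

1. ~[]((q & r) -> q), u
2. ~((q & r) -> q), v   [~[]-rule on 1: fresh world v, uRv]
3. q & r, v   [~->-rule on 2]
4. ~q, v   [~->-rule on 2]
5. q, v   [&-rule on 3]
6. r, v   [&-rule on 3]
Accessibility: uRv
Branch closes: q and ~q both at v.
All branches of the tableau close; one closing branch shown above.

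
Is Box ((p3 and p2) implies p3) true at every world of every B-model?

Valid

Tableau for the negation not Box ((p3 and p2) implies p3):
1. not Box ((p3 and p2) implies p3), u
2. not ((p3 and p2) implies p3), v
3. p3 and p2, v
4. not p3, v
5. p3, v
6. p2, v
Accessibility: uRu, uRv, vRu, vRv
Branch closes: p3 and not p3 both at v.
All branches of the negation close; one closing branch shown above.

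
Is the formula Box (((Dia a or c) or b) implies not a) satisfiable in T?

1. Box (((Dia a or c) or b) implies not a), 0
2. ((Dia a or c) or b) implies not a, 0
3. not a, 0
Accessibility: 0R0

Satisfiable (open branch found)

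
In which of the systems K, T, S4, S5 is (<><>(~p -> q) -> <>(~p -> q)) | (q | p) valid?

S4-tableau for the negation ~((<><>(~p -> q) -> <>(~p -> q)) | (q | p)):
1. ~((<><>(~p -> q) -> <>(~p -> q)) | (q | p)), 0
2. ~(<><>(~p -> q) -> <>(~p -> q)), 0
3. ~(q | p), 0
4. <><>(~p -> q), 0
5. ~<>(~p -> q), 0
6. ~q, 0
7. ~p, 0
8. ~(~p -> q), 0
9. <>(~p -> q), 1
10. ~(~p -> q), 1
11. ~p, 1
12. ~q, 1
13. ~p -> q, 2
14. ~(~p -> q), 2
15. ~p, 2
16. ~q, 2
17. q, 2
Accessibility: 0R0, 0R1, 0R2, 1R1, 1R2, 2R2
Branch closes: q and ~q both at 2.
Every branch closes (one shown): valid in S4, hence also in S5 (every theorem of S4 is a theorem of S5).
T-tableau for the negation ~((<><>(~p -> q) -> <>(~p -> q)) | (q | p)):
1. ~((<><>(~p -> q) -> <>(~p -> q)) | (q | p)), 0
2. ~(<><>(~p -> q) -> <>(~p -> q)), 0
3. ~(q | p), 0
4. <><>(~p -> q), 0
5. ~<>(~p -> q), 0
6. ~q, 0
7. ~p, 0
8. ~(~p -> q), 0
9. <>(~p -> q), 1
10. ~(~p -> q), 1
11. ~p, 1
12. ~q, 1
13. ~p -> q, 2
14. q, 2
Accessibility: 0R0, 0R1, 1R1, 1R2, 2R2
Complete open branch: countermodel on a T-frame, so not valid in T, nor in K (the same frame is also a K-frame).

S4, S5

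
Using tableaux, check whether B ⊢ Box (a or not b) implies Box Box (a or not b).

Tableau for the negation not (Box (a or not b) implies Box Box (a or not b)):
1. not (Box (a or not b) implies Box Box (a or not b)), u
2. Box (a or not b), u   [neg-implies-rule on 1]
3. not Box Box (a or not b), u   [neg-implies-rule on 1]
4. a or not b, u   [Box-rule on 2 via uRu]
5. not b, u   [or-rule on 4 (branches; this branch)]
6. not Box (a or not b), v   [neg-Box-rule on 3: fresh world v, uRv]
7. a or not b, v   [Box-rule on 2 via uRv]
8. not b, v   [or-rule on 7 (branches; this branch)]
9. not (a or not b), w   [neg-Box-rule on 6: fresh world w, vRw]
10. not a, w   [neg-or-rule on 9]
11. b, w   [neg-or-rule on 9]
Accessibility: uRu, uRv, vRu, vRv, vRw, wRv, wRw
The negation has an open branch (countermodel exists).

Invalid (countermodel exists)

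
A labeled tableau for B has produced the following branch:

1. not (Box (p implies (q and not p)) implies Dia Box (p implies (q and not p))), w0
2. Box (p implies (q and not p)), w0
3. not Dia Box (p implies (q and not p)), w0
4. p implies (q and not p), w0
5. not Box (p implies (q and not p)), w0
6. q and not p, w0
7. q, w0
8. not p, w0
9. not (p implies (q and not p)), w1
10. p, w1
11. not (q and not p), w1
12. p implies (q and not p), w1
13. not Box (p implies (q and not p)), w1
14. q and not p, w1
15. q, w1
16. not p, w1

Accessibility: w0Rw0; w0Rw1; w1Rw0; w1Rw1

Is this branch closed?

Closed

Both p and not p appear at w1.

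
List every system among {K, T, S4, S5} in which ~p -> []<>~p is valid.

S4-tableau for the negation ~(~p -> []<>~p):
1. ~(~p -> []<>~p), w0
2. ~p, w0
3. ~[]<>~p, w0
4. ~<>~p, w1
5. p, w1
Accessibility: w0Rw0, w0Rw1, w1Rw1
Complete open branch: countermodel on an S4-frame, so not valid in S4, nor in K, T (the same frame is also a K-frame and a T-frame).
S5-tableau for the negation ~(~p -> []<>~p):
1. ~(~p -> []<>~p), w0
2. ~p, w0
3. ~[]<>~p, w0
4. ~<>~p, w1
5. p, w0
Accessibility: w0Rw0, w0Rw1, w1Rw0, w1Rw1
Branch closes: p and ~p both at w0.
Every branch closes (one shown): valid in S5.

S5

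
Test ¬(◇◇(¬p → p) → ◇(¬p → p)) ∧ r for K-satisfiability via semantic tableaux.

1. ¬(◇◇(¬p → p) → ◇(¬p → p)) ∧ r, 0
2. ¬(◇◇(¬p → p) → ◇(¬p → p)), 0
3. r, 0
4. ◇◇(¬p → p), 0
5. ¬◇(¬p → p), 0
6. ◇(¬p → p), 1
7. ¬(¬p → p), 1
8. ¬p, 1
9. ¬p → p, 2
10. p, 2
Accessibility: 0R1, 1R2

Yes, satisfiable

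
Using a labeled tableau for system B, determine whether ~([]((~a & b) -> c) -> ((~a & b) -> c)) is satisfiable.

Unsatisfiable (every branch closes)

1. ~([]((~a & b) -> c) -> ((~a & b) -> c)), 0
2. []((~a & b) -> c), 0
3. ~((~a & b) -> c), 0
4. ~a & b, 0
5. ~c, 0
6. ~a, 0
7. b, 0
8. (~a & b) -> c, 0
9. ~(~a & b), 0
10. ~b, 0
Accessibility: 0R0
Branch closes: b and ~b both at 0.
Every branch closes; the branch above is one of them.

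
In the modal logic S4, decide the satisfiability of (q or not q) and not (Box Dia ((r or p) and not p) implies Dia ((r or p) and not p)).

Unsatisfiable (every branch closes)

1. (q or not q) and not (Box Dia ((r or p) and not p) implies Dia ((r or p) and not p)), w0
2. q or not q, w0
3. not (Box Dia ((r or p) and not p) implies Dia ((r or p) and not p)), w0
4. Box Dia ((r or p) and not p), w0
5. not Dia ((r or p) and not p), w0
6. Dia ((r or p) and not p), w0
7. not ((r or p) and not p), w0
8. not q, w0
9. not (r or p), w0
10. not r, w0
11. not p, w0
12. (r or p) and not p, w1
13. r or p, w1
14. not p, w1
15. Dia ((r or p) and not p), w1
16. not ((r or p) and not p), w1
17. r, w1
18. not (r or p), w1
19. not r, w1
Accessibility: w0Rw0, w0Rw1, w1Rw1
Branch closes: r and not r both at w1.
Every branch closes; the branch above is one of them.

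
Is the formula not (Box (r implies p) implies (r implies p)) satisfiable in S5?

1. not (Box (r implies p) implies (r implies p)), w0
2. Box (r implies p), w0
3. not (r implies p), w0
4. r, w0
5. not p, w0
6. r implies p, w0
7. p, w0
Accessibility: w0Rw0
Branch closes: p and not p both at w0.
All branches of the tableau close; one closing branch shown above.

No, unsatisfiable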